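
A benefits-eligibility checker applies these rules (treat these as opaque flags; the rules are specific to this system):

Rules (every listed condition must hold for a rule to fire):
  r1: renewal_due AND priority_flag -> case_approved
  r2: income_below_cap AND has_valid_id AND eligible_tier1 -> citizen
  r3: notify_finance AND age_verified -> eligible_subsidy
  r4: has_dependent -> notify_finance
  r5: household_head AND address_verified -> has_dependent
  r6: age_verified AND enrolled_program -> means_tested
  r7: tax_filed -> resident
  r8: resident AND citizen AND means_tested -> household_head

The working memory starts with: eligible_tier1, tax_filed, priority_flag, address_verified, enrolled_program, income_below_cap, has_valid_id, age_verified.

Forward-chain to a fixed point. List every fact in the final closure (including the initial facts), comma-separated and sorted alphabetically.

address_verified, age_verified, citizen, eligible_subsidy, eligible_tier1, enrolled_program, has_dependent, has_valid_id, household_head, income_below_cap, means_tested, notify_finance, priority_flag, resident, tax_filed

Round 1 fires r2, r6, r7, giving citizen, means_tested, resident.
Round 2 fires r8, giving household_head.
Round 3 fires r5, giving has_dependent.
Round 4 fires r4, giving notify_finance.
Round 5 fires r3, giving eligible_subsidy.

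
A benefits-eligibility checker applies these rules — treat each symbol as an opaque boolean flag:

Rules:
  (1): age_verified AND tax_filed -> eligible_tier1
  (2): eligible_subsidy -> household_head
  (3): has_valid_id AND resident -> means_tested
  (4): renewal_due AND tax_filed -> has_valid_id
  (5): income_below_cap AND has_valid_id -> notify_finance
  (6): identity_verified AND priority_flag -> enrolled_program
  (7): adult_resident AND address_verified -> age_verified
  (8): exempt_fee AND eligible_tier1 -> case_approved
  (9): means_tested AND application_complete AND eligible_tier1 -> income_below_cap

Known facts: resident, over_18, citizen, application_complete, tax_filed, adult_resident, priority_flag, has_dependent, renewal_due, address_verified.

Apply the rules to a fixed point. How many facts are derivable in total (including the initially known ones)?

Round 1: (4) [renewal_due AND tax_filed -> has_valid_id]; (7) [adult_resident AND address_verified -> age_verified]. Adds has_valid_id, age_verified.
Round 2: (1) [age_verified AND tax_filed -> eligible_tier1]; (3) [has_valid_id AND resident -> means_tested]. Adds eligible_tier1, means_tested.
Round 3: (9) [means_tested AND application_complete AND eligible_tier1 -> income_below_cap]. Adds income_below_cap.
Round 4: (5) [income_below_cap AND has_valid_id -> notify_finance]. Adds notify_finance.
Closure: {address_verified, adult_resident, age_verified, application_complete, citizen, eligible_tier1, has_dependent, has_valid_id, income_below_cap, means_tested, notify_finance, over_18, priority_flag, renewal_due, resident, tax_filed} — 16 facts.

16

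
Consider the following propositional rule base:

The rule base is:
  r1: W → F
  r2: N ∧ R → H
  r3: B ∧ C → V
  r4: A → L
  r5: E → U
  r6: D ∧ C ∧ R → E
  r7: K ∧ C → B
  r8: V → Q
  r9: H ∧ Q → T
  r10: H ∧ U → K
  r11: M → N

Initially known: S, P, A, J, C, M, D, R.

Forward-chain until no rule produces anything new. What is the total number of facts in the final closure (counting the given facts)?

Round 1: r4 [A → L]; r6 [D ∧ C ∧ R → E]; r11 [M → N]. Adds L, E, N.
Round 2: r2 [N ∧ R → H]; r5 [E → U]. Adds H, U.
Round 3: r10 [H ∧ U → K]. Adds K.
Round 4: r7 [K ∧ C → B]. Adds B.
Round 5: r3 [B ∧ C → V]. Adds V.
Round 6: r8 [V → Q]. Adds Q.
Round 7: r9 [H ∧ Q → T]. Adds T.
Closure: {A, B, C, D, E, H, J, K, L, M, N, P, Q, R, S, T, U, V} — 18 facts.

18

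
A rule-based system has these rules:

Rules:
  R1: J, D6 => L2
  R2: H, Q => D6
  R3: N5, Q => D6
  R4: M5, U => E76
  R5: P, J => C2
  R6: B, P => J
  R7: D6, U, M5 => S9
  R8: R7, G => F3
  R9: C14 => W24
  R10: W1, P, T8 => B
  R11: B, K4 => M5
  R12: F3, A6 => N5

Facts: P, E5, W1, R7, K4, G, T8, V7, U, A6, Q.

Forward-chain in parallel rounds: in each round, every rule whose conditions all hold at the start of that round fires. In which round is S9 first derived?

[1] R8 [R7, G => F3]; R10 [W1, P, T8 => B]. ⇒ new: F3, B.
[2] R6 [B, P => J]; R11 [B, K4 => M5]; R12 [F3, A6 => N5]. ⇒ new: J, M5, N5.
[3] R3 [N5, Q => D6]; R4 [M5, U => E76]; R5 [P, J => C2]. ⇒ new: D6, E76, C2.
[4] R1 [J, D6 => L2]; R7 [D6, U, M5 => S9]. ⇒ new: L2, S9.
S9 first appears in round 4.

4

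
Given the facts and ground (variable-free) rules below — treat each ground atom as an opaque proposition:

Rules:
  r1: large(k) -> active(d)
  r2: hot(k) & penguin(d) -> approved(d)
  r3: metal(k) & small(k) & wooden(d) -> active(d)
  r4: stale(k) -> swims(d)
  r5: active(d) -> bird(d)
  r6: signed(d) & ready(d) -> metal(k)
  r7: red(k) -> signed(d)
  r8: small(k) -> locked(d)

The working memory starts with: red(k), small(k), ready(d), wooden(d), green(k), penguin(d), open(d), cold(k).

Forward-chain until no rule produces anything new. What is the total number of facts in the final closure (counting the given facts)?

Round 1: r7 [red(k) -> signed(d)]; r8 [small(k) -> locked(d)]. Adds signed(d), locked(d).
Round 2: r6 [signed(d) & ready(d) -> metal(k)]. Adds metal(k).
Round 3: r3 [metal(k) & small(k) & wooden(d) -> active(d)]. Adds active(d).
Round 4: r5 [active(d) -> bird(d)]. Adds bird(d).
Closure: {active(d), bird(d), cold(k), green(k), locked(d), metal(k), open(d), penguin(d), ready(d), red(k), signed(d), small(k), wooden(d)} — 13 facts.

13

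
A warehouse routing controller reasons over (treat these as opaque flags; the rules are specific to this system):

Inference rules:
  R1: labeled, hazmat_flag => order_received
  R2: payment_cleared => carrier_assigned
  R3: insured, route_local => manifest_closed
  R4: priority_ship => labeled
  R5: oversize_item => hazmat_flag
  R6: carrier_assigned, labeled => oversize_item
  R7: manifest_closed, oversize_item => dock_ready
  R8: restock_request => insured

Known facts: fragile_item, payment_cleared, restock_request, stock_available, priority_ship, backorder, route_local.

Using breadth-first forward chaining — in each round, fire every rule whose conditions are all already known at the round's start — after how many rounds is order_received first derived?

Round 1: R2 [payment_cleared => carrier_assigned]; R4 [priority_ship => labeled]; R8 [restock_request => insured]. New: carrier_assigned, labeled, insured.
Round 2: R3 [insured, route_local => manifest_closed]; R6 [carrier_assigned, labeled => oversize_item]. New: manifest_closed, oversize_item.
Round 3: R5 [oversize_item => hazmat_flag]; R7 [manifest_closed, oversize_item => dock_ready]. New: hazmat_flag, dock_ready.
Round 4: R1 [labeled, hazmat_flag => order_received]. New: order_received.
order_received first appears in round 4.

4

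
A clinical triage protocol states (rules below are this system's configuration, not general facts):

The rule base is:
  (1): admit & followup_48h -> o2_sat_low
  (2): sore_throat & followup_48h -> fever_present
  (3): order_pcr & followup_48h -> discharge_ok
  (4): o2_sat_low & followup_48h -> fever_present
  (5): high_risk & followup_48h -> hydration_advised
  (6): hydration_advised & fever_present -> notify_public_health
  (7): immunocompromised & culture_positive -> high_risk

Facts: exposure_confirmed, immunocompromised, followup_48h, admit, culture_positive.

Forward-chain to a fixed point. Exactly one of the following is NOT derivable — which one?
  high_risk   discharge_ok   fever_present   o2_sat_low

discharge_ok

Round 1 — (1), (7), derive o2_sat_low, high_risk.
Round 2 — (4), (5), derive fever_present, hydration_advised.
Round 3 — (6), derive notify_public_health.
Derived: o2_sat_low (round 1), high_risk (round 1), fever_present (round 2). discharge_ok never appears in any round.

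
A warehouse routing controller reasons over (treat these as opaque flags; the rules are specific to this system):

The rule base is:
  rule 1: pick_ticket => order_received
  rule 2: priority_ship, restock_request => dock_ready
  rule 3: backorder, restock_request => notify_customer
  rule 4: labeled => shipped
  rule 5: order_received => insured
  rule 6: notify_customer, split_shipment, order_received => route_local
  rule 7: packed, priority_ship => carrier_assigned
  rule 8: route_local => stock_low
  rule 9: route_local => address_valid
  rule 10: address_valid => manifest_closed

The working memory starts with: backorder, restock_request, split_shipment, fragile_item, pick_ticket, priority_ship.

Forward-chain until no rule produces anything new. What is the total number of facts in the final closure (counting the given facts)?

14

Round 1 fires rule 1, rule 2, rule 3, giving order_received, dock_ready, notify_customer.
Round 2 fires rule 5, rule 6, giving insured, route_local.
Round 3 fires rule 8, rule 9, giving stock_low, address_valid.
Round 4 fires rule 10, giving manifest_closed.
Closure: {address_valid, backorder, dock_ready, fragile_item, insured, manifest_closed, notify_customer, order_received, pick_ticket, priority_ship, restock_request, route_local, split_shipment, stock_low} — 14 facts.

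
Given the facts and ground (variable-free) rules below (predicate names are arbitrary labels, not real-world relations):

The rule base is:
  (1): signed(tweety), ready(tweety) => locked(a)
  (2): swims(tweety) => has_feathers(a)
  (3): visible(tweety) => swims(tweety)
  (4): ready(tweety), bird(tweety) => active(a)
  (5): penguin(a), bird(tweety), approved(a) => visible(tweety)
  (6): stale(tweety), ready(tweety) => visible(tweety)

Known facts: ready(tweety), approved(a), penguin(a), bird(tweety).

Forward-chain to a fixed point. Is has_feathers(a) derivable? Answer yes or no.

Round 1: (4) [ready(tweety), bird(tweety) => active(a)]; (5) [penguin(a), bird(tweety), approved(a) => visible(tweety)]. New: active(a), visible(tweety).
Round 2: (3) [visible(tweety) => swims(tweety)]. New: swims(tweety).
Round 3: (2) [swims(tweety) => has_feathers(a)]. New: has_feathers(a).
has_feathers(a) appears in round 3, so it is derivable.

yes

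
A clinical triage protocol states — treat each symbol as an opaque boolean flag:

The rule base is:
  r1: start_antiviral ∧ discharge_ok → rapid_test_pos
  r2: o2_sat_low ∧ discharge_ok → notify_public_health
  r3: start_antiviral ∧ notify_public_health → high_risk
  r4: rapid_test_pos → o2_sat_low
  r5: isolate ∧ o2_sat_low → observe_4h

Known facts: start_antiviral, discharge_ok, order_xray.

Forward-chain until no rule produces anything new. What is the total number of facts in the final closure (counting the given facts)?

Round 1 — r1, derive rapid_test_pos.
Round 2 — r4, derive o2_sat_low.
Round 3 — r2, derive notify_public_health.
Round 4 — r3, derive high_risk.
Closure: {discharge_ok, high_risk, notify_public_health, o2_sat_low, order_xray, rapid_test_pos, start_antiviral} — 7 facts.

7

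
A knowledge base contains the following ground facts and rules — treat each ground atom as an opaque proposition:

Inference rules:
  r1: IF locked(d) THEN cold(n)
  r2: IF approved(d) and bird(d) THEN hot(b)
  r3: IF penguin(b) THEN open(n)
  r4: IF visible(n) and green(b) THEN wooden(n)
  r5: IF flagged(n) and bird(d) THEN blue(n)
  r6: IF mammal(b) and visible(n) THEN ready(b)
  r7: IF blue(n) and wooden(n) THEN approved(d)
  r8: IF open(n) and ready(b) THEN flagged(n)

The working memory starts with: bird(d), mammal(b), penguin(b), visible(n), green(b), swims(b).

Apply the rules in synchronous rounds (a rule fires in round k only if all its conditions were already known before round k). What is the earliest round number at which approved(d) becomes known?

4

Round 1: r3 [IF penguin(b) THEN open(n)]; r4 [IF visible(n) and green(b) THEN wooden(n)]; r6 [IF mammal(b) and visible(n) THEN ready(b)]. Adds open(n), wooden(n), ready(b).
Round 2: r8 [IF open(n) and ready(b) THEN flagged(n)]. Adds flagged(n).
Round 3: r5 [IF flagged(n) and bird(d) THEN blue(n)]. Adds blue(n).
Round 4: r7 [IF blue(n) and wooden(n) THEN approved(d)]. Adds approved(d).
approved(d) first appears in round 4.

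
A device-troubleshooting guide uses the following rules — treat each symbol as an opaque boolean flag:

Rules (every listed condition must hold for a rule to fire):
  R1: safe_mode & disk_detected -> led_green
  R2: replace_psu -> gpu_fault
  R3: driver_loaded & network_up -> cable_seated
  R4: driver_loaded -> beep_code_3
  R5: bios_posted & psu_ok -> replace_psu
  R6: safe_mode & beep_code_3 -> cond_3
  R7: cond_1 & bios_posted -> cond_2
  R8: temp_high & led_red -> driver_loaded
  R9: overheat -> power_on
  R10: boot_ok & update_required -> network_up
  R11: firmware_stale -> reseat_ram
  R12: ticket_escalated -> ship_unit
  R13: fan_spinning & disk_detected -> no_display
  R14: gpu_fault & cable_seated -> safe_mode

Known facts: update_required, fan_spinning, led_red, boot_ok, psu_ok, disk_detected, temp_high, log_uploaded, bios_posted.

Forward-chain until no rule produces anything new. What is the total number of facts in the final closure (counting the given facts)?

Round 1: R5 [bios_posted & psu_ok -> replace_psu]; R8 [temp_high & led_red -> driver_loaded]; R10 [boot_ok & update_required -> network_up]; R13 [fan_spinning & disk_detected -> no_display]. New: replace_psu, driver_loaded, network_up, no_display.
Round 2: R2 [replace_psu -> gpu_fault]; R3 [driver_loaded & network_up -> cable_seated]; R4 [driver_loaded -> beep_code_3]. New: gpu_fault, cable_seated, beep_code_3.
Round 3: R14 [gpu_fault & cable_seated -> safe_mode]. New: safe_mode.
Round 4: R1 [safe_mode & disk_detected -> led_green]; R6 [safe_mode & beep_code_3 -> cond_3]. New: led_green, cond_3.
Closure: {beep_code_3, bios_posted, boot_ok, cable_seated, cond_3, disk_detected, driver_loaded, fan_spinning, gpu_fault, led_green, led_red, log_uploaded, network_up, no_display, psu_ok, replace_psu, safe_mode, temp_high, update_required} — 19 facts.

19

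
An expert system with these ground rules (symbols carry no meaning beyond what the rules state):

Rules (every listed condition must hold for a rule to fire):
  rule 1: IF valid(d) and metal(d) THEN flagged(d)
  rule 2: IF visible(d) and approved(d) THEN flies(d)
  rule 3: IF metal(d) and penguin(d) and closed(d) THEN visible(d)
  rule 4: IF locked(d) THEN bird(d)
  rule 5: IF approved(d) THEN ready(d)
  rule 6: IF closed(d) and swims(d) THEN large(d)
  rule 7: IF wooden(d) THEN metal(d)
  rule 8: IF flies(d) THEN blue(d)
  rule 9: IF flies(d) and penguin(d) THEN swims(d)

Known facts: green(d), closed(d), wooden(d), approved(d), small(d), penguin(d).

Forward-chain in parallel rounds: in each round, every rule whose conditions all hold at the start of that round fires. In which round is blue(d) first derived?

4

Round 1: rule 5 [IF approved(d) THEN ready(d)]; rule 7 [IF wooden(d) THEN metal(d)]. Adds ready(d), metal(d).
Round 2: rule 3 [IF metal(d) and penguin(d) and closed(d) THEN visible(d)]. Adds visible(d).
Round 3: rule 2 [IF visible(d) and approved(d) THEN flies(d)]. Adds flies(d).
Round 4: rule 8 [IF flies(d) THEN blue(d)]; rule 9 [IF flies(d) and penguin(d) THEN swims(d)]. Adds blue(d), swims(d).
blue(d) first appears in round 4.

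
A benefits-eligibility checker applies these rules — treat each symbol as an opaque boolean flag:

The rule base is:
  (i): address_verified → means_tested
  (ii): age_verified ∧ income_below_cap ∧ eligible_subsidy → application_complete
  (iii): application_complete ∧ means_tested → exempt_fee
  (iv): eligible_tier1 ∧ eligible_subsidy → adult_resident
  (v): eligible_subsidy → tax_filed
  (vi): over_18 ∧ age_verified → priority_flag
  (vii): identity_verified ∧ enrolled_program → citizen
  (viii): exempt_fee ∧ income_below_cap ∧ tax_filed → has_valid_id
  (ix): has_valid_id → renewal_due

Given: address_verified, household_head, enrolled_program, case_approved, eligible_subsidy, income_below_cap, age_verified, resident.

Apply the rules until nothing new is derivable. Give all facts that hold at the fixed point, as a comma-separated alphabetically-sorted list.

Round 1: (i) [address_verified → means_tested]; (ii) [age_verified ∧ income_below_cap ∧ eligible_subsidy → application_complete]; (v) [eligible_subsidy → tax_filed]. New: means_tested, application_complete, tax_filed.
Round 2: (iii) [application_complete ∧ means_tested → exempt_fee]. New: exempt_fee.
Round 3: (viii) [exempt_fee ∧ income_below_cap ∧ tax_filed → has_valid_id]. New: has_valid_id.
Round 4: (ix) [has_valid_id → renewal_due]. New: renewal_due.

address_verified, age_verified, application_complete, case_approved, eligible_subsidy, enrolled_program, exempt_fee, has_valid_id, household_head, income_below_cap, means_tested, renewal_due, resident, tax_filed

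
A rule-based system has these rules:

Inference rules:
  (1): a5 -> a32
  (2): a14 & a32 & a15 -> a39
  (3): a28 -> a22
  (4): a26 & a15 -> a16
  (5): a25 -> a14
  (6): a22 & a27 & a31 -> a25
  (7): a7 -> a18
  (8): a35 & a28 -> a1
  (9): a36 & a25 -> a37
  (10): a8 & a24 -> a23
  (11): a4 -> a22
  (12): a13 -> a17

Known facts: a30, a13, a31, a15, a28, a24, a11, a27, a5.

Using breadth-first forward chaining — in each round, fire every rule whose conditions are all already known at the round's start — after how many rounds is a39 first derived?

4

Round 1 fires (1), (3), (12), giving a32, a22, a17.
Round 2 fires (6), giving a25.
Round 3 fires (5), giving a14.
Round 4 fires (2), giving a39.
a39 first appears in round 4.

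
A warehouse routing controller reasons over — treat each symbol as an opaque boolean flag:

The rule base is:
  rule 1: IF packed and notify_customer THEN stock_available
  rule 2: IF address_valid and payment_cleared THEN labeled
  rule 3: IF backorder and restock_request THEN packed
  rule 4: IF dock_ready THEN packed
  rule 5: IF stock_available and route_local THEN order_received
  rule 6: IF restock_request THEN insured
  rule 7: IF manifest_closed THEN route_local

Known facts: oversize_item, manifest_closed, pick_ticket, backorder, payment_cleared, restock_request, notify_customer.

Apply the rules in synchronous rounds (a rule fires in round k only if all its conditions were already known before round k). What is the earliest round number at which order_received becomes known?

Round 1: rule 3 [IF backorder and restock_request THEN packed]; rule 6 [IF restock_request THEN insured]; rule 7 [IF manifest_closed THEN route_local]. Adds packed, insured, route_local.
Round 2: rule 1 [IF packed and notify_customer THEN stock_available]. Adds stock_available.
Round 3: rule 5 [IF stock_available and route_local THEN order_received]. Adds order_received.
order_received first appears in round 3.

3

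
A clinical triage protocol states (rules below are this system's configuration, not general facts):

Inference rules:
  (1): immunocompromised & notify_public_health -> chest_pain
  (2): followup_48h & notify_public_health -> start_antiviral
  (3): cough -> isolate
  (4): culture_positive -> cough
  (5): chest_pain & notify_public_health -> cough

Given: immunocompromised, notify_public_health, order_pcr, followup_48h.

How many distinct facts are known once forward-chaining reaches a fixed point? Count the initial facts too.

Round 1 — (1), (2), derive chest_pain, start_antiviral.
Round 2 — (5), derive cough.
Round 3 — (3), derive isolate.
Closure: {chest_pain, cough, followup_48h, immunocompromised, isolate, notify_public_health, order_pcr, start_antiviral} — 8 facts.

8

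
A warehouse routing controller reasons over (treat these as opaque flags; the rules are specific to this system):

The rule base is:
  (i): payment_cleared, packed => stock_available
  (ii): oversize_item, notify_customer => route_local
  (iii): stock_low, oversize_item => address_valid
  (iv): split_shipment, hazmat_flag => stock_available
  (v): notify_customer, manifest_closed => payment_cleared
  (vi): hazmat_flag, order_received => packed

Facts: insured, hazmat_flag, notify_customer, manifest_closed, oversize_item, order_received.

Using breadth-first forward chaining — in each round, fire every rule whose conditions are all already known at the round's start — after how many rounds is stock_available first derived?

2

Round 1: (ii) [oversize_item, notify_customer => route_local]; (v) [notify_customer, manifest_closed => payment_cleared]; (vi) [hazmat_flag, order_received => packed]. Adds route_local, payment_cleared, packed.
Round 2: (i) [payment_cleared, packed => stock_available]. Adds stock_available.
stock_available first appears in round 2.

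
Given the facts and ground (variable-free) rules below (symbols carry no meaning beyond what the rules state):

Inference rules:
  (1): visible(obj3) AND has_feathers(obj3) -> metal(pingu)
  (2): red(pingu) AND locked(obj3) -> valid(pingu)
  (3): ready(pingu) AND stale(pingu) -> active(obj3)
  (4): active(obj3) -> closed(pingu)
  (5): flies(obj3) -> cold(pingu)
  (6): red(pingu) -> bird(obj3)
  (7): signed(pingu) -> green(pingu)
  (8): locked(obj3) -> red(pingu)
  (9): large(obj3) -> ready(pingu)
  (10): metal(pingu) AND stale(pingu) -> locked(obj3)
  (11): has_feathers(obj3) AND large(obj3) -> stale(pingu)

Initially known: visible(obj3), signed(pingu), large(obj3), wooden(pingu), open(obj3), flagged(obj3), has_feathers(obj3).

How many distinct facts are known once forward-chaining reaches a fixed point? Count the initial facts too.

Round 1: (1) [visible(obj3) AND has_feathers(obj3) -> metal(pingu)]; (7) [signed(pingu) -> green(pingu)]; (9) [large(obj3) -> ready(pingu)]; (11) [has_feathers(obj3) AND large(obj3) -> stale(pingu)]. Adds metal(pingu), green(pingu), ready(pingu), stale(pingu).
Round 2: (3) [ready(pingu) AND stale(pingu) -> active(obj3)]; (10) [metal(pingu) AND stale(pingu) -> locked(obj3)]. Adds active(obj3), locked(obj3).
Round 3: (4) [active(obj3) -> closed(pingu)]; (8) [locked(obj3) -> red(pingu)]. Adds closed(pingu), red(pingu).
Round 4: (2) [red(pingu) AND locked(obj3) -> valid(pingu)]; (6) [red(pingu) -> bird(obj3)]. Adds valid(pingu), bird(obj3).
Closure: {active(obj3), bird(obj3), closed(pingu), flagged(obj3), green(pingu), has_feathers(obj3), large(obj3), locked(obj3), metal(pingu), open(obj3), ready(pingu), red(pingu), signed(pingu), stale(pingu), valid(pingu), visible(obj3), wooden(pingu)} — 17 facts.

17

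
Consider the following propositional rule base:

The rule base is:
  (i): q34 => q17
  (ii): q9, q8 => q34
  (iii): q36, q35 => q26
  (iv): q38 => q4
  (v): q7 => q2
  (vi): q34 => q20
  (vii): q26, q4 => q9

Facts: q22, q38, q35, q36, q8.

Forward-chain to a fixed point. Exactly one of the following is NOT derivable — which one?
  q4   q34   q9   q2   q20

Round 1: (iii) [q36, q35 => q26]; (iv) [q38 => q4]. New: q26, q4.
Round 2: (vii) [q26, q4 => q9]. New: q9.
Round 3: (ii) [q9, q8 => q34]. New: q34.
Round 4: (i) [q34 => q17]; (vi) [q34 => q20]. New: q17, q20.
Derived: q20 (round 4), q4 (round 1), q34 (round 3), q9 (round 2). q2 never appears in any round.

q2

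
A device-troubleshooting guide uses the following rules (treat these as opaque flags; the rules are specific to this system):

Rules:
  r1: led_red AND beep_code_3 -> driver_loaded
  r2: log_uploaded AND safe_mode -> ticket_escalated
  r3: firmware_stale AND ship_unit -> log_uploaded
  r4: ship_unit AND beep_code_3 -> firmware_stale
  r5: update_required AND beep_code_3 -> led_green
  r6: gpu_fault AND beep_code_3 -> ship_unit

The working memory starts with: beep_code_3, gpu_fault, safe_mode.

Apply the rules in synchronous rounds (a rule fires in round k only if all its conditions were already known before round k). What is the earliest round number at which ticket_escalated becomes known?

4

Round 1: r6 [gpu_fault AND beep_code_3 -> ship_unit]. New: ship_unit.
Round 2: r4 [ship_unit AND beep_code_3 -> firmware_stale]. New: firmware_stale.
Round 3: r3 [firmware_stale AND ship_unit -> log_uploaded]. New: log_uploaded.
Round 4: r2 [log_uploaded AND safe_mode -> ticket_escalated]. New: ticket_escalated.
ticket_escalated first appears in round 4.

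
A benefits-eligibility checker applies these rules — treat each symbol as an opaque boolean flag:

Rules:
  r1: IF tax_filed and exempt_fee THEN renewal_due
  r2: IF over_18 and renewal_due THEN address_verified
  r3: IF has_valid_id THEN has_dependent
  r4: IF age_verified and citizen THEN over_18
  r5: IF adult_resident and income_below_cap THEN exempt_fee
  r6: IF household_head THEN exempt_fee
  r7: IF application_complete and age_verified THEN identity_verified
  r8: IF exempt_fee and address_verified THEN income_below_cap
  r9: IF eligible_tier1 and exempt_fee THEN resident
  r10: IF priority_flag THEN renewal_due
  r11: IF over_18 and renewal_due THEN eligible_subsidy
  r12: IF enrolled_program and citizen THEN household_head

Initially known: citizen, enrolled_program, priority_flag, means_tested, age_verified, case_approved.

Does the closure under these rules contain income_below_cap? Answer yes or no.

Round 1 fires r4, r10, r12, giving over_18, renewal_due, household_head.
Round 2 fires r2, r6, r11, giving address_verified, exempt_fee, eligible_subsidy.
Round 3 fires r8, giving income_below_cap.
income_below_cap appears in round 3, so it is derivable.

yes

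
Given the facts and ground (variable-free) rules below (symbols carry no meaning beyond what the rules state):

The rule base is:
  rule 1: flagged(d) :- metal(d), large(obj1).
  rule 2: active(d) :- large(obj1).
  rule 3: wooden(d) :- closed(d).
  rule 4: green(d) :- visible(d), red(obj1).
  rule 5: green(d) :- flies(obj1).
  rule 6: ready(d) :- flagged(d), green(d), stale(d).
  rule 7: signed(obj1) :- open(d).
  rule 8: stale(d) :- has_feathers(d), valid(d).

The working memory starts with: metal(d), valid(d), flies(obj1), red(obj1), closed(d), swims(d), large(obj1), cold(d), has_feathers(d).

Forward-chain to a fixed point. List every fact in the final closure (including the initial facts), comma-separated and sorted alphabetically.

active(d), closed(d), cold(d), flagged(d), flies(obj1), green(d), has_feathers(d), large(obj1), metal(d), ready(d), red(obj1), stale(d), swims(d), valid(d), wooden(d)

Round 1: rule 1 [flagged(d) :- metal(d), large(obj1).]; rule 2 [active(d) :- large(obj1).]; rule 3 [wooden(d) :- closed(d).]; rule 5 [green(d) :- flies(obj1).]; rule 8 [stale(d) :- has_feathers(d), valid(d).]. New: flagged(d), active(d), wooden(d), green(d), stale(d).
Round 2: rule 6 [ready(d) :- flagged(d), green(d), stale(d).]. New: ready(d).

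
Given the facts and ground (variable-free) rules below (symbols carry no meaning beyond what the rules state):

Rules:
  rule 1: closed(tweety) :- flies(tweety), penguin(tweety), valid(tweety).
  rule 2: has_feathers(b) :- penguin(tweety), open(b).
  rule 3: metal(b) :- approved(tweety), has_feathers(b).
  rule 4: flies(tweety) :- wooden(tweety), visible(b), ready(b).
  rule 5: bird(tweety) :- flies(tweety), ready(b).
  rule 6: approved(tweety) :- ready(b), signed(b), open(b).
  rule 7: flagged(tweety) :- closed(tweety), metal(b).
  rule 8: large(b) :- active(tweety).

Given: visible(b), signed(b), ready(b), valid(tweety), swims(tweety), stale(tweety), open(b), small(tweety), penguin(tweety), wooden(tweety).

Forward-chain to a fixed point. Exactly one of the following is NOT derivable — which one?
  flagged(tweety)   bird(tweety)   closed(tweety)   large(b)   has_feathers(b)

large(b)

Round 1 — rule 2, rule 4, rule 6, derive has_feathers(b), flies(tweety), approved(tweety).
Round 2 — rule 1, rule 3, rule 5, derive closed(tweety), metal(b), bird(tweety).
Round 3 — rule 7, derive flagged(tweety).
Derived: closed(tweety) (round 2), has_feathers(b) (round 1), flagged(tweety) (round 3), bird(tweety) (round 2). large(b) never appears in any round.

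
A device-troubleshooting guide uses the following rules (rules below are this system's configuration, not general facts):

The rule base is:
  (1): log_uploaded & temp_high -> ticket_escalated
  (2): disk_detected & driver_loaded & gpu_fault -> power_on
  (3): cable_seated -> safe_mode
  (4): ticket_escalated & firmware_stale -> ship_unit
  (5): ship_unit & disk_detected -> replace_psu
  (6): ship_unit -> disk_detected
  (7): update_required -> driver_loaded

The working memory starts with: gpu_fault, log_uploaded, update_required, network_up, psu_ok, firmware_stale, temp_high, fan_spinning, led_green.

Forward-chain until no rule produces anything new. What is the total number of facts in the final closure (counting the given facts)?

15

Round 1: (1) [log_uploaded & temp_high -> ticket_escalated]; (7) [update_required -> driver_loaded]. New: ticket_escalated, driver_loaded.
Round 2: (4) [ticket_escalated & firmware_stale -> ship_unit]. New: ship_unit.
Round 3: (6) [ship_unit -> disk_detected]. New: disk_detected.
Round 4: (2) [disk_detected & driver_loaded & gpu_fault -> power_on]; (5) [ship_unit & disk_detected -> replace_psu]. New: power_on, replace_psu.
Closure: {disk_detected, driver_loaded, fan_spinning, firmware_stale, gpu_fault, led_green, log_uploaded, network_up, power_on, psu_ok, replace_psu, ship_unit, temp_high, ticket_escalated, update_required} — 15 facts.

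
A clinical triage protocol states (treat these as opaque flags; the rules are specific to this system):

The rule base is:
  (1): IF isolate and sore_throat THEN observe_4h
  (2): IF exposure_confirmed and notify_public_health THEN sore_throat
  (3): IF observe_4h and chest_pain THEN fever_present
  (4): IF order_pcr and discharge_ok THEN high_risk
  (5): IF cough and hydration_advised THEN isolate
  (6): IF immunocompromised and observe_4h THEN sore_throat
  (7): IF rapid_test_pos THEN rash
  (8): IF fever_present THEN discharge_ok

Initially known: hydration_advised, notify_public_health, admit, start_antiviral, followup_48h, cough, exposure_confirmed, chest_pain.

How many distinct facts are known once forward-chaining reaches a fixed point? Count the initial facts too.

13

Round 1: (2) [IF exposure_confirmed and notify_public_health THEN sore_throat]; (5) [IF cough and hydration_advised THEN isolate]. New: sore_throat, isolate.
Round 2: (1) [IF isolate and sore_throat THEN observe_4h]. New: observe_4h.
Round 3: (3) [IF observe_4h and chest_pain THEN fever_present]. New: fever_present.
Round 4: (8) [IF fever_present THEN discharge_ok]. New: discharge_ok.
Closure: {admit, chest_pain, cough, discharge_ok, exposure_confirmed, fever_present, followup_48h, hydration_advised, isolate, notify_public_health, observe_4h, sore_throat, start_antiviral} — 13 facts.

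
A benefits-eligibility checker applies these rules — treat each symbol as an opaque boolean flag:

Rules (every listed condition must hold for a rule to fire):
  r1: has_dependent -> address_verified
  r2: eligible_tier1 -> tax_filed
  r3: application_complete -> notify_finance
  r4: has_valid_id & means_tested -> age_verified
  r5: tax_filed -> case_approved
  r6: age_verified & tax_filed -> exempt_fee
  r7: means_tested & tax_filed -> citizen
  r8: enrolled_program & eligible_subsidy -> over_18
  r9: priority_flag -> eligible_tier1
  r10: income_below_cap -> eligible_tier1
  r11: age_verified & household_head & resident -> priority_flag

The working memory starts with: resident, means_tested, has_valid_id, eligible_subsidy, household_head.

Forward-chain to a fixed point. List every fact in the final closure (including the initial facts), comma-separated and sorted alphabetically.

age_verified, case_approved, citizen, eligible_subsidy, eligible_tier1, exempt_fee, has_valid_id, household_head, means_tested, priority_flag, resident, tax_filed

Round 1: r4 [has_valid_id & means_tested -> age_verified]. New: age_verified.
Round 2: r11 [age_verified & household_head & resident -> priority_flag]. New: priority_flag.
Round 3: r9 [priority_flag -> eligible_tier1]. New: eligible_tier1.
Round 4: r2 [eligible_tier1 -> tax_filed]. New: tax_filed.
Round 5: r5 [tax_filed -> case_approved]; r6 [age_verified & tax_filed -> exempt_fee]; r7 [means_tested & tax_filed -> citizen]. New: case_approved, exempt_fee, citizen.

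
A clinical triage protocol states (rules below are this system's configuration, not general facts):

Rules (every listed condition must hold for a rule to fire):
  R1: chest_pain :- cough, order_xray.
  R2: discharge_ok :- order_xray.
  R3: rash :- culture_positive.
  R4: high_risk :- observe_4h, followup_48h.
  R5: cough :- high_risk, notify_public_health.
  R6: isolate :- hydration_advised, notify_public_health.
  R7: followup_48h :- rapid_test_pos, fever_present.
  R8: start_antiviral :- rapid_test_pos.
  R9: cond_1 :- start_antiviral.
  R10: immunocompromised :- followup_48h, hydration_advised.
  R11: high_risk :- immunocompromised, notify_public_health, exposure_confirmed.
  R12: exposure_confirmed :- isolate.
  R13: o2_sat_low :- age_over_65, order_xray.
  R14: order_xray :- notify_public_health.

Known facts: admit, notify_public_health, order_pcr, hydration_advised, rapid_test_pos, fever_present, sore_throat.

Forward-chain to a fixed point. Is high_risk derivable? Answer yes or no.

Round 1 — R6, R7, R8, R14, derive isolate, followup_48h, start_antiviral, order_xray.
Round 2 — R2, R9, R10, R12, derive discharge_ok, cond_1, immunocompromised, exposure_confirmed.
Round 3 — R11, derive high_risk.
Round 4 — R5, derive cough.
Round 5 — R1, derive chest_pain.
high_risk appears in round 3, so it is derivable.

yes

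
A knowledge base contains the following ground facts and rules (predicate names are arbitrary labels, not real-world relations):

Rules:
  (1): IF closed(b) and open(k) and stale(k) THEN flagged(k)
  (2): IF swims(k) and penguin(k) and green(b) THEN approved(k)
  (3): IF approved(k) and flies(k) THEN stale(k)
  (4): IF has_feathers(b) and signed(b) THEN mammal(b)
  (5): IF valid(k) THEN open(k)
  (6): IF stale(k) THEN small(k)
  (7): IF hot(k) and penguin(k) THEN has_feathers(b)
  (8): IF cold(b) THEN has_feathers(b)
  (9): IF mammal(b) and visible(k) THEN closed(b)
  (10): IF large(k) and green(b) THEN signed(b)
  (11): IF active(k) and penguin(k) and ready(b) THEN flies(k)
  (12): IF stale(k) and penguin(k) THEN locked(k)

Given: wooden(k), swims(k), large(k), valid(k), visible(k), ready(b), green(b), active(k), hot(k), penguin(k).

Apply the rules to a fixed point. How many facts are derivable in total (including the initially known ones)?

Round 1: (2) [IF swims(k) and penguin(k) and green(b) THEN approved(k)]; (5) [IF valid(k) THEN open(k)]; (7) [IF hot(k) and penguin(k) THEN has_feathers(b)]; (10) [IF large(k) and green(b) THEN signed(b)]; (11) [IF active(k) and penguin(k) and ready(b) THEN flies(k)]. New: approved(k), open(k), has_feathers(b), signed(b), flies(k).
Round 2: (3) [IF approved(k) and flies(k) THEN stale(k)]; (4) [IF has_feathers(b) and signed(b) THEN mammal(b)]. New: stale(k), mammal(b).
Round 3: (6) [IF stale(k) THEN small(k)]; (9) [IF mammal(b) and visible(k) THEN closed(b)]; (12) [IF stale(k) and penguin(k) THEN locked(k)]. New: small(k), closed(b), locked(k).
Round 4: (1) [IF closed(b) and open(k) and stale(k) THEN flagged(k)]. New: flagged(k).
Closure: {active(k), approved(k), closed(b), flagged(k), flies(k), green(b), has_feathers(b), hot(k), large(k), locked(k), mammal(b), open(k), penguin(k), ready(b), signed(b), small(k), stale(k), swims(k), valid(k), visible(k), wooden(k)} — 21 facts.

21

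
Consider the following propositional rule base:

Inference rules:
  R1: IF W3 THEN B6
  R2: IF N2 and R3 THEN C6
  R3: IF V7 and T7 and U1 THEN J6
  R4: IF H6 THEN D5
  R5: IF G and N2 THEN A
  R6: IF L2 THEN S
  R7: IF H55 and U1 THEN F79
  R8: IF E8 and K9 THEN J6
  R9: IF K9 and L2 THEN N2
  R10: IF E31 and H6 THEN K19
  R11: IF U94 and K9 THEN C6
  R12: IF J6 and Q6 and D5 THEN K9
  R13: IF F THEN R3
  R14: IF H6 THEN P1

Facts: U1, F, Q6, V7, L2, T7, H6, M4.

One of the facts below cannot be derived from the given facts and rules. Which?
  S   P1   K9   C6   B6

[1] R3 [IF V7 and T7 and U1 THEN J6]; R4 [IF H6 THEN D5]; R6 [IF L2 THEN S]; R13 [IF F THEN R3]; R14 [IF H6 THEN P1]. ⇒ new: J6, D5, S, R3, P1.
[2] R12 [IF J6 and Q6 and D5 THEN K9]. ⇒ new: K9.
[3] R9 [IF K9 and L2 THEN N2]. ⇒ new: N2.
[4] R2 [IF N2 and R3 THEN C6]. ⇒ new: C6.
Derived: K9 (round 2), S (round 1), P1 (round 1), C6 (round 4). B6 never appears in any round.

B6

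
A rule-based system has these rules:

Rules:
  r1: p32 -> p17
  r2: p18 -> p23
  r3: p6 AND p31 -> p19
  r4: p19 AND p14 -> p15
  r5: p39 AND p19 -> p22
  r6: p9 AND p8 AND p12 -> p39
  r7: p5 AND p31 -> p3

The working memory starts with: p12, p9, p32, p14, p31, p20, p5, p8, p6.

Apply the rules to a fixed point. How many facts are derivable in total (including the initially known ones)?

15

Round 1 — r1, r3, r6, r7, derive p17, p19, p39, p3.
Round 2 — r4, r5, derive p15, p22.
Closure: {p12, p14, p15, p17, p19, p20, p22, p3, p31, p32, p39, p5, p6, p8, p9} — 15 facts.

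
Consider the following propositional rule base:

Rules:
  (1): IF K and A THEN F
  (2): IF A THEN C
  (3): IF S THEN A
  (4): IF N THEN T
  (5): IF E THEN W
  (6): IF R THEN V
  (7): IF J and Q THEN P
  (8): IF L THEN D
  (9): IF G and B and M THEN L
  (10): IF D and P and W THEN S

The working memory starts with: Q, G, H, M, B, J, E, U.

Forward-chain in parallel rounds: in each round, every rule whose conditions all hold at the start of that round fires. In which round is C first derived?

5

Round 1 fires (5), (7), (9), giving W, P, L.
Round 2 fires (8), giving D.
Round 3 fires (10), giving S.
Round 4 fires (3), giving A.
Round 5 fires (2), giving C.
C first appears in round 5.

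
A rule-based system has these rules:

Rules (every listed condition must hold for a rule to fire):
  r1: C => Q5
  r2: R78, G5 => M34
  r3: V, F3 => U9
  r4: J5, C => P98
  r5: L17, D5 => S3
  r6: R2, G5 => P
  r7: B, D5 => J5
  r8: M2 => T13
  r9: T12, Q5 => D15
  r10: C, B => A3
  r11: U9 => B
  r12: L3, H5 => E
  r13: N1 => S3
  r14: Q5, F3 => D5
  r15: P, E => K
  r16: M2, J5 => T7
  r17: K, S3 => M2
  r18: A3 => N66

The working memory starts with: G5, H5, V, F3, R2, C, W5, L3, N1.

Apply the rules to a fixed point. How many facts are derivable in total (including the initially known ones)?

Round 1: r1 [C => Q5]; r3 [V, F3 => U9]; r6 [R2, G5 => P]; r12 [L3, H5 => E]; r13 [N1 => S3]. Adds Q5, U9, P, E, S3.
Round 2: r11 [U9 => B]; r14 [Q5, F3 => D5]; r15 [P, E => K]. Adds B, D5, K.
Round 3: r7 [B, D5 => J5]; r10 [C, B => A3]; r17 [K, S3 => M2]. Adds J5, A3, M2.
Round 4: r4 [J5, C => P98]; r8 [M2 => T13]; r16 [M2, J5 => T7]; r18 [A3 => N66]. Adds P98, T13, T7, N66.
Closure: {A3, B, C, D5, E, F3, G5, H5, J5, K, L3, M2, N1, N66, P, P98, Q5, R2, S3, T13, T7, U9, V, W5} — 24 facts.

24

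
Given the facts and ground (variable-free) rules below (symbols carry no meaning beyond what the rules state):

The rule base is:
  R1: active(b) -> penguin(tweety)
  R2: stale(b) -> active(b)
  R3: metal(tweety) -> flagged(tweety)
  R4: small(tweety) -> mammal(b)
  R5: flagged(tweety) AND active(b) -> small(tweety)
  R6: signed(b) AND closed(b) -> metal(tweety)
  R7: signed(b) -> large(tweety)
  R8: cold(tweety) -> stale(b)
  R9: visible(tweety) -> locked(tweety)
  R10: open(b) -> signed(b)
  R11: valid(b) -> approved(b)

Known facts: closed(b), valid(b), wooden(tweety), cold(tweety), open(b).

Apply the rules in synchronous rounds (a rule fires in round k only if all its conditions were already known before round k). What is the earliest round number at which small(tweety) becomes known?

Round 1 fires R8, R10, R11, giving stale(b), signed(b), approved(b).
Round 2 fires R2, R6, R7, giving active(b), metal(tweety), large(tweety).
Round 3 fires R1, R3, giving penguin(tweety), flagged(tweety).
Round 4 fires R5, giving small(tweety).
small(tweety) first appears in round 4.

4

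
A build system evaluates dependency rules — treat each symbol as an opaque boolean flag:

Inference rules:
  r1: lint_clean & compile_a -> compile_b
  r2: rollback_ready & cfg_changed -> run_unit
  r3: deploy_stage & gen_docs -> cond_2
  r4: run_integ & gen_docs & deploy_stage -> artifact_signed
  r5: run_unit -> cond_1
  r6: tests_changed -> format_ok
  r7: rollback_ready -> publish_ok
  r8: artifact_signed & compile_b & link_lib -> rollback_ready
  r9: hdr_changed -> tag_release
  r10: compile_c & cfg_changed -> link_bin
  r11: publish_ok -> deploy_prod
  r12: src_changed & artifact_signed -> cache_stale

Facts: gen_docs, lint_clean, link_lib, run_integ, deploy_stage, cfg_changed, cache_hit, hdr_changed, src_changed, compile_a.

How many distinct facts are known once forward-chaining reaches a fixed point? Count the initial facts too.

[1] r1 [lint_clean & compile_a -> compile_b]; r3 [deploy_stage & gen_docs -> cond_2]; r4 [run_integ & gen_docs & deploy_stage -> artifact_signed]; r9 [hdr_changed -> tag_release]. ⇒ new: compile_b, cond_2, artifact_signed, tag_release.
[2] r8 [artifact_signed & compile_b & link_lib -> rollback_ready]; r12 [src_changed & artifact_signed -> cache_stale]. ⇒ new: rollback_ready, cache_stale.
[3] r2 [rollback_ready & cfg_changed -> run_unit]; r7 [rollback_ready -> publish_ok]. ⇒ new: run_unit, publish_ok.
[4] r5 [run_unit -> cond_1]; r11 [publish_ok -> deploy_prod]. ⇒ new: cond_1, deploy_prod.
Closure: {artifact_signed, cache_hit, cache_stale, cfg_changed, compile_a, compile_b, cond_1, cond_2, deploy_prod, deploy_stage, gen_docs, hdr_changed, link_lib, lint_clean, publish_ok, rollback_ready, run_integ, run_unit, src_changed, tag_release} — 20 facts.

20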